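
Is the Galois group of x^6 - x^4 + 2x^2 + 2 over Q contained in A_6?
The polynomial is irreducible of degree 6 over Q. Its discriminant is -5120000, which is not a perfect square. A Galois group lies in the alternating group exactly when the discriminant is a square in Q, so the Galois group (S_4) is not contained in A_6.

No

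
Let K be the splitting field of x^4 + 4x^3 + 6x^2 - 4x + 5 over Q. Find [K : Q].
The degree of the splitting field over Q equals the order of the Galois group, so first determine the group. The polynomial is an irreducible quartic over Q and its discriminant is 331776 = 576^2, a perfect square, so the Galois group is contained in A_4. The resolvent cubic y^3 - 6*y^2 - 36*y + 24 is irreducible over Q. An irreducible resolvent with square discriminant gives A_4. The Galois group A_4 (4T4) has order 12, so the splitting field has degree 12 over Q.

12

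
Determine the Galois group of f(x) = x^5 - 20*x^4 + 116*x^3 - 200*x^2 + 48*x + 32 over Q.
The polynomial f is an irreducible quintic over Q, so G = Gal(f/Q) is a transitive subgroup of S_5: one of C_5 (5T1, order 5), D_5 (5T2, order 10), F_20 (5T3, order 20), A_5 (5T4, order 60) or S_5 (5T5, order 120). The discriminant of f is 8121314443264 = 2849792^2, a perfect square, so G is contained in A_5. The transitive groups of degree 5 contained in A_5 are: C_5 (5T1, order 5), D_5 (5T2, order 10), A_5 (5T4, order 60). By Dedekind's theorem, for a prime p not dividing disc(f) the degrees of the irreducible factors of f mod p form the cycle type of an element of G. Factoring f modulo the 14 such primes p <= 59 (skipping 2, 11, 23, which divide the discriminant), each new pattern first appears at: mod 3: f = (x^5 + x^4 + 2x^3 + x^2 + 2), pattern 5; mod 43: f = (x + 17)(x + 19)(x + 22)(x + 23)(x + 28), pattern 1+1+1+1+1. No other pattern occurs in this range, so the set of observed cycle types is {5, 1+1+1+1+1}. The candidates containing elements of all these cycle types are C_5 (5T1) of order 5, D_5 (5T2) of order 10, A_5 (5T4) of order 60; the others are excluded. The observed types are precisely the cycle types that occur in C_5 (5T1). Each of the other remaining candidates has further cycle types, and by the Chebotarev density theorem the matching factorization patterns would occur for a proportion of primes equal to their share of the group: D_5 (5T2) additionally contains elements of type 2+2+1 (5 of its 10 elements, about 50% of primes); A_5 (5T4) additionally contains elements of type 3+1+1, 2+2+1 (35 of its 60 elements, about 58% of primes). None of the 14 primes tested shows any such pattern (for each of these groups the chance of that is below 10^-4), which rules them out. Hence G = C_5 (5T1), of order 5.

C_5, the cyclic group of order 5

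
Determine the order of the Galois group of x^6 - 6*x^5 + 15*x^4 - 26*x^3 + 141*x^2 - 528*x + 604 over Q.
6

The degree of the splitting field over Q equals the order of the Galois group, so first determine the group. The polynomial f is an irreducible sextic over Q, so G = Gal(f/Q) is one of the 16 transitive subgroups 6T1, ..., 6T16 of S_6. The discriminant of f is -941328478973952, which is not a perfect square, so G is not contained in A_6. The transitive groups of degree 6 not contained in A_6 are: C_6 (6T1, order 6), S_3 (6T2, order 6), D_6 (6T3, order 12), C_3 x S_3 (6T5, order 18), A_4 x C_2 (6T6, order 24), S_4 (6T8, order 24), S_3 x S_3 (6T9, order 36), S_4 x C_2 (6T11, order 48), (S_3 x S_3) : C_2 (6T13, order 72), PGL(2,5) (6T14, order 120), S_6 (6T16, order 720). By Dedekind's theorem, for a prime p not dividing disc(f) the degrees of the irreducible factors of f mod p form the cycle type of an element of G. Factoring f modulo the 23 such primes p <= 103 (skipping 2, 3, 17, 67, which divide the discriminant), each new pattern first appears at: mod 5: f = (x^2 + 2x + 3)(x^2 + 3x + 4)(x^2 + 4x + 2), pattern 2+2+2; mod 7: f = (x^3 + 4x^2 + x + 3)(x^3 + 4x^2 + 5x + 3), pattern 3+3; mod 61: f = (x + 2)(x + 12)(x + 14)(x + 17)(x + 32)(x + 39), pattern 1+1+1+1+1+1. No other pattern occurs in this range, so the set of observed cycle types is {2+2+2, 3+3, 1+1+1+1+1+1}. The candidates containing elements of all these cycle types are C_6 (6T1) of order 6, S_3 (6T2) of order 6, D_6 (6T3) of order 12, C_3 x S_3 (6T5) of order 18, A_4 x C_2 (6T6) of order 24, S_4 (6T8) of order 24, S_3 x S_3 (6T9) of order 36, S_4 x C_2 (6T11) of order 48, (S_3 x S_3) : C_2 (6T13) of order 72, PGL(2,5) (6T14) of order 120, S_6 (6T16) of order 720; the others are excluded. The observed types are precisely the cycle types that occur in S_3 (6T2). Each of the other remaining candidates has further cycle types, and by the Chebotarev density theorem the matching factorization patterns would occur for a proportion of primes equal to their share of the group: C_6 (6T1) additionally contains elements of type 6 (2 of its 6 elements, about 33% of primes); D_6 (6T3) additionally contains elements of type 6, 2+2+1+1 (5 of its 12 elements, about 42% of primes); C_3 x S_3 (6T5) additionally contains elements of type 6, 3+1+1+1 (10 of its 18 elements, about 56% of primes); A_4 x C_2 (6T6) additionally contains elements of type 6, 2+2+1+1, 2+1+1+1+1 (14 of its 24 elements, about 58% of primes); S_4 (6T8) additionally contains elements of type 4+1+1, 2+2+1+1 (9 of its 24 elements, about 38% of primes); S_3 x S_3 (6T9) additionally contains elements of type 6, 3+1+1+1, 2+2+1+1 (25 of its 36 elements, about 69% of primes); S_4 x C_2 (6T11) additionally contains elements of type 6, 4+2, 4+1+1, 2+2+1+1, 2+1+1+1+1 (32 of its 48 elements, about 67% of primes); (S_3 x S_3) : C_2 (6T13) additionally contains elements of type 6, 4+2, 3+2+1, 3+1+1+1, 2+2+1+1, 2+1+1+1+1 (61 of its 72 elements, about 85% of primes); PGL(2,5) (6T14) additionally contains elements of type 6, 5+1, 4+1+1, 2+2+1+1 (89 of its 120 elements, about 74% of primes); S_6 (6T16) additionally contains elements of type 6, 5+1, 4+2, 4+1+1, 3+2+1, 3+1+1+1, 2+2+1+1, 2+1+1+1+1 (664 of its 720 elements, about 92% of primes). None of the 23 primes tested shows any such pattern (for each of these groups the chance of that is below 10^-4), which rules them out. Hence G = S_3 (6T2), of order 6. The Galois group S_3 (6T2) has order 6, so the splitting field has degree 6 over Q.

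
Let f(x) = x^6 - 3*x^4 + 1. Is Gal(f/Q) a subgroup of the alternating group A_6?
The polynomial is irreducible of degree 6 over Q. Its discriminant is -419904, which is not a perfect square. A Galois group lies in the alternating group exactly when the discriminant is a square in Q, so the Galois group (A_4 x C_2) is not contained in A_6.

No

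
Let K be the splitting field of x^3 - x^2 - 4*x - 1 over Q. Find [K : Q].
3

The degree of the splitting field over Q equals the order of the Galois group, so first determine the group. The polynomial is an irreducible cubic over Q and its discriminant is 169 = 13^2, a perfect square. For an irreducible cubic, a square discriminant forces the Galois group to be A_3, the cyclic group of order 3. The Galois group C_3 (3T1) has order 3, so the splitting field has degree 3 over Q.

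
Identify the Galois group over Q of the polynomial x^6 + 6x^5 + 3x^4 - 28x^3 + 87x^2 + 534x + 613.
C_6 (order 6)

The polynomial f is an irreducible sextic over Q, so G = Gal(f/Q) is one of the 16 transitive subgroups 6T1, ..., 6T16 of S_6. The discriminant of f is -7629540176166912, which is not a perfect square, so G is not contained in A_6. The transitive groups of degree 6 not contained in A_6 are: C_6 (6T1, order 6), S_3 (6T2, order 6), D_6 (6T3, order 12), C_3 x S_3 (6T5, order 18), A_4 x C_2 (6T6, order 24), S_4 (6T8, order 24), S_3 x S_3 (6T9, order 36), S_4 x C_2 (6T11, order 48), (S_3 x S_3) : C_2 (6T13, order 72), PGL(2,5) (6T14, order 120), S_6 (6T16, order 720). By Dedekind's theorem, for a prime p not dividing disc(f) the degrees of the irreducible factors of f mod p form the cycle type of an element of G. Factoring f modulo the 37 such primes p <= 173 (skipping 2, 3, 19, which divide the discriminant), each new pattern first appears at: mod 5: f = (x^6 + x^5 + 3x^4 + 2x^3 + 2x^2 + 4x + 3), pattern 6; mod 7: f = (x^3 + 3x^2 + 2x + 2)(x^3 + 3x^2 + 6x + 2), pattern 3+3; mod 17: f = (x^2 + 6)(x^2 + 7x + 3)(x^2 + 16x + 1), pattern 2+2+2; mod 37: f = (x + 2)(x + 5)(x + 14)(x + 28)(x + 33)(x + 35), pattern 1+1+1+1+1+1. No other pattern occurs in this range, so the set of observed cycle types is {6, 3+3, 2+2+2, 1+1+1+1+1+1}. The candidates containing elements of all these cycle types are C_6 (6T1) of order 6, D_6 (6T3) of order 12, C_3 x S_3 (6T5) of order 18, A_4 x C_2 (6T6) of order 24, S_3 x S_3 (6T9) of order 36, S_4 x C_2 (6T11) of order 48, (S_3 x S_3) : C_2 (6T13) of order 72, PGL(2,5) (6T14) of order 120, S_6 (6T16) of order 720; the others are excluded. The observed types are precisely the cycle types that occur in C_6 (6T1). Each of the other remaining candidates has further cycle types, and by the Chebotarev density theorem the matching factorization patterns would occur for a proportion of primes equal to their share of the group: D_6 (6T3) additionally contains elements of type 2+2+1+1 (3 of its 12 elements, about 25% of primes); C_3 x S_3 (6T5) additionally contains elements of type 3+1+1+1 (4 of its 18 elements, about 22% of primes); A_4 x C_2 (6T6) additionally contains elements of type 2+2+1+1, 2+1+1+1+1 (6 of its 24 elements, about 25% of primes); S_3 x S_3 (6T9) additionally contains elements of type 3+1+1+1, 2+2+1+1 (13 of its 36 elements, about 36% of primes); S_4 x C_2 (6T11) additionally contains elements of type 4+2, 4+1+1, 2+2+1+1, 2+1+1+1+1 (24 of its 48 elements, about 50% of primes); (S_3 x S_3) : C_2 (6T13) additionally contains elements of type 4+2, 3+2+1, 3+1+1+1, 2+2+1+1, 2+1+1+1+1 (49 of its 72 elements, about 68% of primes); PGL(2,5) (6T14) additionally contains elements of type 5+1, 4+1+1, 2+2+1+1 (69 of its 120 elements, about 58% of primes); S_6 (6T16) additionally contains elements of type 5+1, 4+2, 4+1+1, 3+2+1, 3+1+1+1, 2+2+1+1, 2+1+1+1+1 (544 of its 720 elements, about 76% of primes). None of the 37 primes tested shows any such pattern (for each of these groups the chance of that is below 10^-4), which rules them out. Hence G = C_6 (6T1), of order 6.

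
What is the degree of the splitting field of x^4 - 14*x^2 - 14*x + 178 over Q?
The degree of the splitting field over Q equals the order of the Galois group, so first determine the group. The polynomial is an irreducible quartic over Q and its discriminant is 689076944, which is not a perfect square, so the Galois group is not contained in A_4. The resolvent cubic y^3 + 14*y^2 - 712*y - 10164 is irreducible over Q. An irreducible resolvent with non-square discriminant gives S_4. The Galois group S_4 (4T5) has order 24, so the splitting field has degree 24 over Q.

24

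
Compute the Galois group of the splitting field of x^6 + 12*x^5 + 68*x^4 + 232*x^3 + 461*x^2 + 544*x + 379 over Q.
The polynomial f is an irreducible sextic over Q, so G = Gal(f/Q) is one of the 16 transitive subgroups 6T1, ..., 6T16 of S_6. The discriminant of f is 2046918914580544 = 45242888^2, a perfect square, so G is contained in A_6. The transitive groups of degree 6 contained in A_6 are: A_4 (6T4, order 12), S_4 (6T7, order 24), (C_3 x C_3) : C_4 (6T10, order 36), PSL(2,5) (6T12, order 60), A_6 (6T15, order 360). By Dedekind's theorem, for a prime p not dividing disc(f) the degrees of the irreducible factors of f mod p form the cycle type of an element of G. Factoring f modulo the 79 such primes p <= 419 (skipping 2, 31, which divide the discriminant), each new pattern first appears at: mod 3: f = (x^2 + 1)(x^4 + x^2 + x + 1), pattern 4+2; mod 5: f = (x^3 + 3x + 3)(x^3 + 2x^2 + 3), pattern 3+3; mod 11: f = (x + 1)(x + 6)(x^2 + x + 4)(x^2 + 4x + 8), pattern 2+2+1+1; mod 67: f = (x + 8)(x + 12)(x + 17)(x + 23)(x + 32)(x + 54), pattern 1+1+1+1+1+1. No other pattern occurs in this range, so the set of observed cycle types is {4+2, 3+3, 2+2+1+1, 1+1+1+1+1+1}. The candidates containing elements of all these cycle types are S_4 (6T7) of order 24, (C_3 x C_3) : C_4 (6T10) of order 36, A_6 (6T15) of order 360; the others are excluded. The observed types are precisely the cycle types that occur in S_4 (6T7). Each of the other remaining candidates has further cycle types, and by the Chebotarev density theorem the matching factorization patterns would occur for a proportion of primes equal to their share of the group: (C_3 x C_3) : C_4 (6T10) additionally contains elements of type 3+1+1+1 (4 of its 36 elements, about 11% of primes); A_6 (6T15) additionally contains elements of type 5+1, 3+1+1+1 (184 of its 360 elements, about 51% of primes). None of the 79 primes tested shows any such pattern (for each of these groups the chance of that is below 10^-4), which rules them out. Hence G = S_4 (6T7), of order 24.

S_4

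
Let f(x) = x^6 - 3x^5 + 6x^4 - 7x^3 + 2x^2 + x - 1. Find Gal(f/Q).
The polynomial f is an irreducible sextic over Q, so G = Gal(f/Q) is one of the 16 transitive subgroups 6T1, ..., 6T16 of S_6. The discriminant of f is 810448, which is not a perfect square, so G is not contained in A_6. The transitive groups of degree 6 not contained in A_6 are: C_6 (6T1, order 6), S_3 (6T2, order 6), D_6 (6T3, order 12), C_3 x S_3 (6T5, order 18), A_4 x C_2 (6T6, order 24), S_4 (6T8, order 24), S_3 x S_3 (6T9, order 36), S_4 x C_2 (6T11, order 48), (S_3 x S_3) : C_2 (6T13, order 72), PGL(2,5) (6T14, order 120), S_6 (6T16, order 720). By Dedekind's theorem, for a prime p not dividing disc(f) the degrees of the irreducible factors of f mod p form the cycle type of an element of G. Factoring f modulo the 22 such primes p <= 89 (skipping 2, 37, which divide the discriminant), each new pattern first appears at: mod 3: f = (x^3 + x^2 + x + 2)(x^3 + 2x^2 + 1), pattern 3+3; mod 5: f = (x^2 + 3)(x^2 + 3x + 4)(x^2 + 4x + 2), pattern 2+2+2; mod 17: f = (x + 1)(x + 15)(x^4 + 15x^3 + 6x^2 + 12x + 9), pattern 4+1+1; mod 67: f = (x + 4)(x + 62)(x^2 + 66x + 40)(x^2 + 66x + 50), pattern 2+2+1+1. No other pattern occurs in this range, so the set of observed cycle types is {3+3, 2+2+2, 4+1+1, 2+2+1+1}. The candidates containing elements of all these cycle types are S_4 (6T8) of order 24, S_4 x C_2 (6T11) of order 48, PGL(2,5) (6T14) of order 120, S_6 (6T16) of order 720; the others are excluded. The observed types are precisely the cycle types that occur in S_4 (6T8) (apart from the identity). Each of the other remaining candidates has further cycle types, and by the Chebotarev density theorem the matching factorization patterns would occur for a proportion of primes equal to their share of the group: S_4 x C_2 (6T11) additionally contains elements of type 6, 4+2, 2+1+1+1+1 (17 of its 48 elements, about 35% of primes); PGL(2,5) (6T14) additionally contains elements of type 6, 5+1 (44 of its 120 elements, about 37% of primes); S_6 (6T16) additionally contains elements of type 6, 5+1, 4+2, 3+2+1, 3+1+1+1, 2+1+1+1+1 (529 of its 720 elements, about 73% of primes). None of the 22 primes tested shows any such pattern (for each of these groups the chance of that is below 10^-4), which rules them out. Hence G = S_4 (6T8), of order 24.

S_4 (also written S4-)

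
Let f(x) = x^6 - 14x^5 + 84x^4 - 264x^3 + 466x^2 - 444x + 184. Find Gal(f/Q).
S_4 (also written S4-)

The polynomial f is an irreducible sextic over Q, so G = Gal(f/Q) is one of the 16 transitive subgroups 6T1, ..., 6T16 of S_6. The discriminant of f is -4014080000, which is not a perfect square, so G is not contained in A_6. The transitive groups of degree 6 not contained in A_6 are: C_6 (6T1, order 6), S_3 (6T2, order 6), D_6 (6T3, order 12), C_3 x S_3 (6T5, order 18), A_4 x C_2 (6T6, order 24), S_4 (6T8, order 24), S_3 x S_3 (6T9, order 36), S_4 x C_2 (6T11, order 48), (S_3 x S_3) : C_2 (6T13, order 72), PGL(2,5) (6T14, order 120), S_6 (6T16, order 720). By Dedekind's theorem, for a prime p not dividing disc(f) the degrees of the irreducible factors of f mod p form the cycle type of an element of G. Factoring f modulo the 22 such primes p <= 97 (skipping 2, 5, 7, which divide the discriminant), each new pattern first appears at: mod 3: f = (x^3 + 2x + 2)(x^3 + x^2 + x + 2), pattern 3+3; mod 13: f = (x + 4)(x + 12)(x^4 + 9x^3 + 9x^2 + 5x + 6), pattern 4+1+1; mod 37: f = (x^2 + x + 15)(x^2 + 3x + 15)(x^2 + 19x + 12), pattern 2+2+2; mod 43: f = (x + 14)(x + 38)(x^2 + 4x + 8)(x^2 + 16x + 31), pattern 2+2+1+1. No other pattern occurs in this range, so the set of observed cycle types is {3+3, 4+1+1, 2+2+2, 2+2+1+1}. The candidates containing elements of all these cycle types are S_4 (6T8) of order 24, S_4 x C_2 (6T11) of order 48, PGL(2,5) (6T14) of order 120, S_6 (6T16) of order 720; the others are excluded. The observed types are precisely the cycle types that occur in S_4 (6T8) (apart from the identity). Each of the other remaining candidates has further cycle types, and by the Chebotarev density theorem the matching factorization patterns would occur for a proportion of primes equal to their share of the group: S_4 x C_2 (6T11) additionally contains elements of type 6, 4+2, 2+1+1+1+1 (17 of its 48 elements, about 35% of primes); PGL(2,5) (6T14) additionally contains elements of type 6, 5+1 (44 of its 120 elements, about 37% of primes); S_6 (6T16) additionally contains elements of type 6, 5+1, 4+2, 3+2+1, 3+1+1+1, 2+1+1+1+1 (529 of its 720 elements, about 73% of primes). None of the 22 primes tested shows any such pattern (for each of these groups the chance of that is below 10^-4), which rules them out. Hence G = S_4 (6T8), of order 24.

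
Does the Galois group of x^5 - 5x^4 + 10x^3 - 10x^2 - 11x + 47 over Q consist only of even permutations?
No

The polynomial is irreducible of degree 5 over Q. Its discriminant is 3008364544, which is not a perfect square. A Galois group lies in the alternating group exactly when the discriminant is a square in Q, so the Galois group (S_5) is not contained in A_5.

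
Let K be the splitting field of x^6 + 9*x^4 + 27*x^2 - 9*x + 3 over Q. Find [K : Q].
18

The degree of the splitting field over Q equals the order of the Galois group, so first determine the group. The polynomial f is an irreducible sextic over Q, so G = Gal(f/Q) is one of the 16 transitive subgroups 6T1, ..., 6T16 of S_6. The discriminant of f is -68755887963, which is not a perfect square, so G is not contained in A_6. The transitive groups of degree 6 not contained in A_6 are: C_6 (6T1, order 6), S_3 (6T2, order 6), D_6 (6T3, order 12), C_3 x S_3 (6T5, order 18), A_4 x C_2 (6T6, order 24), S_4 (6T8, order 24), S_3 x S_3 (6T9, order 36), S_4 x C_2 (6T11, order 48), (S_3 x S_3) : C_2 (6T13, order 72), PGL(2,5) (6T14, order 120), S_6 (6T16, order 720). By Dedekind's theorem, for a prime p not dividing disc(f) the degrees of the irreducible factors of f mod p form the cycle type of an element of G. Factoring f modulo the 33 such primes p <= 151 (skipping 3, 7, 89, which divide the discriminant), each new pattern first appears at: mod 2: f = (x^6 + x^4 + x^2 + x + 1), pattern 6; mod 13: f = (x + 7)(x + 9)(x + 10)(x^3 + 7x + 7), pattern 3+1+1+1; mod 17: f = (x^2 + 11x + 4)(x^2 + 11x + 16)(x^2 + 12x + 12), pattern 2+2+2; mod 19: f = (x^3 + x + 15)(x^3 + 8x + 4), pattern 3+3; mod 73: f = (x + 5)(x + 6)(x + 19)(x + 30)(x + 37)(x + 49), pattern 1+1+1+1+1+1. No other pattern occurs in this range, so the set of observed cycle types is {6, 3+1+1+1, 2+2+2, 3+3, 1+1+1+1+1+1}. The candidates containing elements of all these cycle types are C_3 x S_3 (6T5) of order 18, S_3 x S_3 (6T9) of order 36, (S_3 x S_3) : C_2 (6T13) of order 72, S_6 (6T16) of order 720; the others are excluded. The observed types are precisely the cycle types that occur in C_3 x S_3 (6T5). Each of the other remaining candidates has further cycle types, and by the Chebotarev density theorem the matching factorization patterns would occur for a proportion of primes equal to their share of the group: S_3 x S_3 (6T9) additionally contains elements of type 2+2+1+1 (9 of its 36 elements, about 25% of primes); (S_3 x S_3) : C_2 (6T13) additionally contains elements of type 4+2, 3+2+1, 2+2+1+1, 2+1+1+1+1 (45 of its 72 elements, about 62% of primes); S_6 (6T16) additionally contains elements of type 5+1, 4+2, 4+1+1, 3+2+1, 2+2+1+1, 2+1+1+1+1 (504 of its 720 elements, about 70% of primes). None of the 33 primes tested shows any such pattern (for each of these groups the chance of that is below 10^-4), which rules them out. Hence G = C_3 x S_3 (6T5), of order 18. The Galois group C_3 x S_3 (6T5) has order 18, so the splitting field has degree 18 over Q.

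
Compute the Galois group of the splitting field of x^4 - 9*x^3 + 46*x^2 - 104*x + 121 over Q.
4T1: C_4

The polynomial is an irreducible quartic over Q and its discriminant is 14535125, which is not a perfect square, so the Galois group is not contained in A_4. The resolvent cubic y^3 - 46*y^2 + 452*y + 1647 has exactly one rational root, so the Galois group is C_4 or D_4. The quartic becomes reducible over Q(sqrt(disc)), so the group is C_4.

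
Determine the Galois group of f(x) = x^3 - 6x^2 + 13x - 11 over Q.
The polynomial is an irreducible cubic over Q and its discriminant is -31, which is not a perfect square. For an irreducible cubic, a non-square discriminant gives Galois group S_3.

S_3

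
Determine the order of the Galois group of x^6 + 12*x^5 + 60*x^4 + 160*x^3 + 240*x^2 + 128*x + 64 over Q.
720

The degree of the splitting field over Q equals the order of the Galois group, so first determine the group. The polynomial f is an irreducible sextic over Q, so G = Gal(f/Q) is one of the 16 transitive subgroups 6T1, ..., 6T16 of S_6. The discriminant of f is -1388339588497408, which is not a perfect square, so G is not contained in A_6. The transitive groups of degree 6 not contained in A_6 are: C_6 (6T1, order 6), S_3 (6T2, order 6), D_6 (6T3, order 12), C_3 x S_3 (6T5, order 18), A_4 x C_2 (6T6, order 24), S_4 (6T8, order 24), S_3 x S_3 (6T9, order 36), S_4 x C_2 (6T11, order 48), (S_3 x S_3) : C_2 (6T13, order 72), PGL(2,5) (6T14, order 120), S_6 (6T16, order 720). By Dedekind's theorem, for a prime p not dividing disc(f) the degrees of the irreducible factors of f mod p form the cycle type of an element of G. Factoring f modulo the 3 such primes p <= 7 (skipping 2, which divides the discriminant), each new pattern first appears at: mod 3: f = (x^6 + x^3 + 2x + 1), pattern 6; mod 5: f = (x + 1)(x + 4)(x^4 + 2x^3 + x^2 + 2x + 1), pattern 4+1+1; mod 7: f = (x + 6)(x^2 + 3x + 1)(x^3 + 3x^2 + 6), pattern 3+2+1. No other pattern occurs in this range, so the set of observed cycle types is {6, 4+1+1, 3+2+1}. Among the candidates above, the only group containing elements of all these cycle types is S_6 (6T16); every other candidate lacks at least one of them. Hence G = S_6 (6T16), of order 720. The Galois group S_6 (6T16) has order 720, so the splitting field has degree 720 over Q.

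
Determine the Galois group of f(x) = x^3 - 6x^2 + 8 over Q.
The polynomial is an irreducible cubic over Q and its discriminant is 5184 = 72^2, a perfect square. For an irreducible cubic, a square discriminant forces the Galois group to be A_3, the cyclic group of order 3.

C_3 (also written C3)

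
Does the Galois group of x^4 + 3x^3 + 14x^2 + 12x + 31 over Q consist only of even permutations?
The polynomial is irreducible of degree 4 over Q. Its discriminant is 1225125, which is not a perfect square. A Galois group lies in the alternating group exactly when the discriminant is a square in Q, so the Galois group (C_4) is not contained in A_4.

No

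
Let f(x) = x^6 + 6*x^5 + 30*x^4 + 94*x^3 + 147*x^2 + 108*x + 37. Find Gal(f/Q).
The polynomial f is an irreducible sextic over Q, so G = Gal(f/Q) is one of the 16 transitive subgroups 6T1, ..., 6T16 of S_6. The discriminant of f is -5217636731328, which is not a perfect square, so G is not contained in A_6. The transitive groups of degree 6 not contained in A_6 are: C_6 (6T1, order 6), S_3 (6T2, order 6), D_6 (6T3, order 12), C_3 x S_3 (6T5, order 18), A_4 x C_2 (6T6, order 24), S_4 (6T8, order 24), S_3 x S_3 (6T9, order 36), S_4 x C_2 (6T11, order 48), (S_3 x S_3) : C_2 (6T13, order 72), PGL(2,5) (6T14, order 120), S_6 (6T16, order 720). By Dedekind's theorem, for a prime p not dividing disc(f) the degrees of the irreducible factors of f mod p form the cycle type of an element of G. Factoring f modulo the 21 such primes p <= 89 (skipping 2, 3, 7, which divide the discriminant), each new pattern first appears at: mod 5: f = (x^6 + x^5 + 4x^3 + 2x^2 + 3x + 2), pattern 6; mod 11: f = (x + 4)(x^5 + 2x^4 + 6x^2 + 2x + 1), pattern 5+1; mod 13: f = (x + 4)(x + 6)(x^4 + 9x^3 + 7x^2 + 3x + 1), pattern 4+1+1; mod 23: f = (x + 12)(x + 14)(x^2 + 7x + 3)(x^2 + 19x + 16), pattern 2+2+1+1; mod 43: f = (x^3 + 8x^2 + x + 28)(x^3 + 41x^2 + 2x + 9), pattern 3+3; mod 61: f = (x^2 + 7x + 40)(x^2 + 18x + 14)(x^2 + 42x + 20), pattern 2+2+2. No other pattern occurs in this range, so the set of observed cycle types is {6, 5+1, 4+1+1, 2+2+1+1, 3+3, 2+2+2}. The candidates containing elements of all these cycle types are PGL(2,5) (6T14) of order 120, S_6 (6T16) of order 720; the others are excluded. The observed types are precisely the cycle types that occur in PGL(2,5) (6T14) (apart from the identity). Each of the other remaining candidates has further cycle types, and by the Chebotarev density theorem the matching factorization patterns would occur for a proportion of primes equal to their share of the group: S_6 (6T16) additionally contains elements of type 4+2, 3+2+1, 3+1+1+1, 2+1+1+1+1 (265 of its 720 elements, about 37% of primes). None of the 21 primes tested shows any such pattern (for each of these groups the chance of that is below 10^-4), which rules them out. Hence G = PGL(2,5) (6T14), of order 120.

PGL(2,5), S_5 acting on 6 points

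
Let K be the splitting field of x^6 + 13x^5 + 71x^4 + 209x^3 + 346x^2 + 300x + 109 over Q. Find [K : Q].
36

The degree of the splitting field over Q equals the order of the Galois group, so first determine the group. The polynomial f is an irreducible sextic over Q, so G = Gal(f/Q) is one of the 16 transitive subgroups 6T1, ..., 6T16 of S_6. The discriminant of f is 525625 = 725^2, a perfect square, so G is contained in A_6. The transitive groups of degree 6 contained in A_6 are: A_4 (6T4, order 12), S_4 (6T7, order 24), (C_3 x C_3) : C_4 (6T10, order 36), PSL(2,5) (6T12, order 60), A_6 (6T15, order 360). By Dedekind's theorem, for a prime p not dividing disc(f) the degrees of the irreducible factors of f mod p form the cycle type of an element of G. Factoring f modulo the 19 such primes p <= 73 (skipping 5, 29, which divide the discriminant), each new pattern first appears at: mod 2: f = (x^2 + x + 1)(x^4 + x + 1), pattern 4+2; mod 11: f = (x^3 + 3x^2 + 5x + 5)(x^3 + 10x^2 + 3x + 2), pattern 3+3; mod 19: f = (x + 13)(x + 14)(x^2 + 8x + 17)(x^2 + 16x + 8), pattern 2+2+1+1; mod 61: f = (x + 30)(x + 37)(x + 44)(x^3 + 24x^2 + 59x + 50), pattern 3+1+1+1. No other pattern occurs in this range, so the set of observed cycle types is {4+2, 3+3, 2+2+1+1, 3+1+1+1}. The candidates containing elements of all these cycle types are (C_3 x C_3) : C_4 (6T10) of order 36, A_6 (6T15) of order 360; the others are excluded. The observed types are precisely the cycle types that occur in (C_3 x C_3) : C_4 (6T10) (apart from the identity). Each of the other remaining candidates has further cycle types, and by the Chebotarev density theorem the matching factorization patterns would occur for a proportion of primes equal to their share of the group: A_6 (6T15) additionally contains elements of type 5+1 (144 of its 360 elements, about 40% of primes). None of the 19 primes tested shows any such pattern (for each of these groups the chance of that is below 10^-4), which rules them out. Hence G = (C_3 x C_3) : C_4 (6T10), of order 36. The Galois group (C_3 x C_3) : C_4 (6T10) has order 36, so the splitting field has degree 36 over Q.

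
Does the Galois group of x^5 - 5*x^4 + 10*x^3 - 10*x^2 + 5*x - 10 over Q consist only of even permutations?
No

The polynomial is irreducible of degree 5 over Q. Its discriminant is 20503125, which is not a perfect square. A Galois group lies in the alternating group exactly when the discriminant is a square in Q, so the Galois group (F_20) is not contained in A_5.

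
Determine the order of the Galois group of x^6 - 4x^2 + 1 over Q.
The degree of the splitting field over Q equals the order of the Galois group, so first determine the group. The polynomial f is an irreducible sextic over Q, so G = Gal(f/Q) is one of the 16 transitive subgroups 6T1, ..., 6T16 of S_6. The discriminant of f is -3356224, which is not a perfect square, so G is not contained in A_6. The transitive groups of degree 6 not contained in A_6 are: C_6 (6T1, order 6), S_3 (6T2, order 6), D_6 (6T3, order 12), C_3 x S_3 (6T5, order 18), A_4 x C_2 (6T6, order 24), S_4 (6T8, order 24), S_3 x S_3 (6T9, order 36), S_4 x C_2 (6T11, order 48), (S_3 x S_3) : C_2 (6T13, order 72), PGL(2,5) (6T14, order 120), S_6 (6T16, order 720). By Dedekind's theorem, for a prime p not dividing disc(f) the degrees of the irreducible factors of f mod p form the cycle type of an element of G. Factoring f modulo the 67 such primes p <= 347 (skipping 2, 229, which divide the discriminant), each new pattern first appears at: mod 3: f = (x^6 + 2x^2 + 1), pattern 6; mod 5: f = (x^3 + 2x^2 + 2x + 2)(x^3 + 3x^2 + 2x + 3), pattern 3+3; mod 7: f = (x + 2)(x + 5)(x^4 + 4x^2 + 5), pattern 4+1+1; mod 13: f = (x^2 + 5)(x^4 + 8x^2 + 8), pattern 4+2; mod 23: f = (x^2 + 12)(x^2 + 5x + 18)(x^2 + 18x + 18), pattern 2+2+2; mod 29: f = (x + 10)(x + 19)(x^2 + x + 7)(x^2 + 28x + 7), pattern 2+2+1+1; mod 193: f = (x + 6)(x + 44)(x + 94)(x + 99)(x + 149)(x + 187), pattern 1+1+1+1+1+1; mod 347: f = (x + 3)(x + 151)(x + 196)(x + 344)(x^2 + 255), pattern 2+1+1+1+1. No other pattern occurs in this range, so the set of observed cycle types is {6, 3+3, 4+1+1, 4+2, 2+2+2, 2+2+1+1, 1+1+1+1+1+1, 2+1+1+1+1}. The candidates containing elements of all these cycle types are S_4 x C_2 (6T11) of order 48, S_6 (6T16) of order 720; the others are excluded. The observed types are precisely the cycle types that occur in S_4 x C_2 (6T11). Each of the other remaining candidates has further cycle types, and by the Chebotarev density theorem the matching factorization patterns would occur for a proportion of primes equal to their share of the group: S_6 (6T16) additionally contains elements of type 5+1, 3+2+1, 3+1+1+1 (304 of its 720 elements, about 42% of primes). None of the 67 primes tested shows any such pattern (for each of these groups the chance of that is below 10^-4), which rules them out. Hence G = S_4 x C_2 (6T11), of order 48. The Galois group S_4 x C_2 (6T11) has order 48, so the splitting field has degree 48 over Q.

48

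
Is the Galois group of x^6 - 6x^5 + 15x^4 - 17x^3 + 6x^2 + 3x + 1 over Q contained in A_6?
The polynomial is irreducible of degree 6 over Q. Its discriminant is -177147, which is not a perfect square. A Galois group lies in the alternating group exactly when the discriminant is a square in Q, so the Galois group (C_3 x S_3) is not contained in A_6.

No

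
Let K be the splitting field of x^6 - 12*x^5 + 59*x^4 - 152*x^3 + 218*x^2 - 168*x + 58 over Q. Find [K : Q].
24

The degree of the splitting field over Q equals the order of the Galois group, so first determine the group. The polynomial f is an irreducible sextic over Q, so G = Gal(f/Q) is one of the 16 transitive subgroups 6T1, ..., 6T16 of S_6. The discriminant of f is -5120000, which is not a perfect square, so G is not contained in A_6. The transitive groups of degree 6 not contained in A_6 are: C_6 (6T1, order 6), S_3 (6T2, order 6), D_6 (6T3, order 12), C_3 x S_3 (6T5, order 18), A_4 x C_2 (6T6, order 24), S_4 (6T8, order 24), S_3 x S_3 (6T9, order 36), S_4 x C_2 (6T11, order 48), (S_3 x S_3) : C_2 (6T13, order 72), PGL(2,5) (6T14, order 120), S_6 (6T16, order 720). By Dedekind's theorem, for a prime p not dividing disc(f) the degrees of the irreducible factors of f mod p form the cycle type of an element of G. Factoring f modulo the 22 such primes p <= 89 (skipping 2, 5, which divide the discriminant), each new pattern first appears at: mod 3: f = (x^3 + x^2 + 2x + 1)(x^3 + 2x^2 + x + 1), pattern 3+3; mod 7: f = (x^2 + 2x + 5)(x^2 + 3x + 6)(x^2 + 4x + 1), pattern 2+2+2; mod 13: f = (x + 2)(x + 7)(x^4 + 5x^3 + 12x + 6), pattern 4+1+1; mod 43: f = (x + 10)(x + 29)(x^2 + 39x + 8)(x^2 + 39x + 14), pattern 2+2+1+1. No other pattern occurs in this range, so the set of observed cycle types is {3+3, 2+2+2, 4+1+1, 2+2+1+1}. The candidates containing elements of all these cycle types are S_4 (6T8) of order 24, S_4 x C_2 (6T11) of order 48, PGL(2,5) (6T14) of order 120, S_6 (6T16) of order 720; the others are excluded. The observed types are precisely the cycle types that occur in S_4 (6T8) (apart from the identity). Each of the other remaining candidates has further cycle types, and by the Chebotarev density theorem the matching factorization patterns would occur for a proportion of primes equal to their share of the group: S_4 x C_2 (6T11) additionally contains elements of type 6, 4+2, 2+1+1+1+1 (17 of its 48 elements, about 35% of primes); PGL(2,5) (6T14) additionally contains elements of type 6, 5+1 (44 of its 120 elements, about 37% of primes); S_6 (6T16) additionally contains elements of type 6, 5+1, 4+2, 3+2+1, 3+1+1+1, 2+1+1+1+1 (529 of its 720 elements, about 73% of primes). None of the 22 primes tested shows any such pattern (for each of these groups the chance of that is below 10^-4), which rules them out. Hence G = S_4 (6T8), of order 24. The Galois group S_4 (6T8) has order 24, so the splitting field has degree 24 over Q.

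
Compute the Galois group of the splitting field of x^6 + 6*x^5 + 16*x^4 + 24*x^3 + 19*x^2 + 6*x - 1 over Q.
A_4 (also written A4)

The polynomial f is an irreducible sextic over Q, so G = Gal(f/Q) is one of the 16 transitive subgroups 6T1, ..., 6T16 of S_6. The discriminant of f is 153664 = 392^2, a perfect square, so G is contained in A_6. The transitive groups of degree 6 contained in A_6 are: A_4 (6T4, order 12), S_4 (6T7, order 24), (C_3 x C_3) : C_4 (6T10, order 36), PSL(2,5) (6T12, order 60), A_6 (6T15, order 360). By Dedekind's theorem, for a prime p not dividing disc(f) the degrees of the irreducible factors of f mod p form the cycle type of an element of G. Factoring f modulo the 33 such primes p <= 149 (skipping 2, 7, which divide the discriminant), each new pattern first appears at: mod 3: f = (x^3 + 2x + 1)(x^3 + 2x + 2), pattern 3+3; mod 13: f = (x + 7)(x + 8)(x^2 + 2x + 6)(x^2 + 2x + 7), pattern 2+2+1+1. No other pattern occurs in this range, so the set of observed cycle types is {3+3, 2+2+1+1}. The candidates containing elements of all these cycle types are A_4 (6T4) of order 12, S_4 (6T7) of order 24, (C_3 x C_3) : C_4 (6T10) of order 36, PSL(2,5) (6T12) of order 60, A_6 (6T15) of order 360; the others are excluded. The observed types are precisely the cycle types that occur in A_4 (6T4) (apart from the identity). Each of the other remaining candidates has further cycle types, and by the Chebotarev density theorem the matching factorization patterns would occur for a proportion of primes equal to their share of the group: S_4 (6T7) additionally contains elements of type 4+2 (6 of its 24 elements, about 25% of primes); (C_3 x C_3) : C_4 (6T10) additionally contains elements of type 4+2, 3+1+1+1 (22 of its 36 elements, about 61% of primes); PSL(2,5) (6T12) additionally contains elements of type 5+1 (24 of its 60 elements, about 40% of primes); A_6 (6T15) additionally contains elements of type 5+1, 4+2, 3+1+1+1 (274 of its 360 elements, about 76% of primes). None of the 33 primes tested shows any such pattern (for each of these groups the chance of that is below 10^-4), which rules them out. Hence G = A_4 (6T4), of order 12.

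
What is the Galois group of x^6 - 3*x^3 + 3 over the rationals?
C_3 x S_3, the group 6T5 of order 18

The polynomial f is an irreducible sextic over Q, so G = Gal(f/Q) is one of the 16 transitive subgroups 6T1, ..., 6T16 of S_6. The discriminant of f is -177147, which is not a perfect square, so G is not contained in A_6. The transitive groups of degree 6 not contained in A_6 are: C_6 (6T1, order 6), S_3 (6T2, order 6), D_6 (6T3, order 12), C_3 x S_3 (6T5, order 18), A_4 x C_2 (6T6, order 24), S_4 (6T8, order 24), S_3 x S_3 (6T9, order 36), S_4 x C_2 (6T11, order 48), (S_3 x S_3) : C_2 (6T13, order 72), PGL(2,5) (6T14, order 120), S_6 (6T16, order 720). By Dedekind's theorem, for a prime p not dividing disc(f) the degrees of the irreducible factors of f mod p form the cycle type of an element of G. Factoring f modulo the 33 such primes p <= 139 (skipping 3, which divides the discriminant), each new pattern first appears at: mod 2: f = (x^6 + x^3 + 1), pattern 6; mod 7: f = (x + 1)(x + 2)(x + 4)(x^3 + 3), pattern 3+1+1+1; mod 17: f = (x^2 + x + 7)(x^2 + 4x + 7)(x^2 + 12x + 7), pattern 2+2+2; mod 19: f = (x^3 + 6)(x^3 + 10), pattern 3+3; mod 73: f = (x + 13)(x + 21)(x + 22)(x + 29)(x + 30)(x + 31), pattern 1+1+1+1+1+1. No other pattern occurs in this range, so the set of observed cycle types is {6, 3+1+1+1, 2+2+2, 3+3, 1+1+1+1+1+1}. The candidates containing elements of all these cycle types are C_3 x S_3 (6T5) of order 18, S_3 x S_3 (6T9) of order 36, (S_3 x S_3) : C_2 (6T13) of order 72, S_6 (6T16) of order 720; the others are excluded. The observed types are precisely the cycle types that occur in C_3 x S_3 (6T5). Each of the other remaining candidates has further cycle types, and by the Chebotarev density theorem the matching factorization patterns would occur for a proportion of primes equal to their share of the group: S_3 x S_3 (6T9) additionally contains elements of type 2+2+1+1 (9 of its 36 elements, about 25% of primes); (S_3 x S_3) : C_2 (6T13) additionally contains elements of type 4+2, 3+2+1, 2+2+1+1, 2+1+1+1+1 (45 of its 72 elements, about 62% of primes); S_6 (6T16) additionally contains elements of type 5+1, 4+2, 4+1+1, 3+2+1, 2+2+1+1, 2+1+1+1+1 (504 of its 720 elements, about 70% of primes). None of the 33 primes tested shows any such pattern (for each of these groups the chance of that is below 10^-4), which rules them out. Hence G = C_3 x S_3 (6T5), of order 18.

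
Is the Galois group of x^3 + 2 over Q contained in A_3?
The polynomial is irreducible of degree 3 over Q. Its discriminant is -108, which is not a perfect square. A Galois group lies in the alternating group exactly when the discriminant is a square in Q, so the Galois group (S_3) is not contained in A_3.

No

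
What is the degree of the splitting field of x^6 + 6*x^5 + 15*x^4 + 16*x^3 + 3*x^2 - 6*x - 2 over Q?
The degree of the splitting field over Q equals the order of the Galois group, so first determine the group. The polynomial f is an irreducible sextic over Q, so G = Gal(f/Q) is one of the 16 transitive subgroups 6T1, ..., 6T16 of S_6. The discriminant of f is 1259712, which is not a perfect square, so G is not contained in A_6. The transitive groups of degree 6 not contained in A_6 are: C_6 (6T1, order 6), S_3 (6T2, order 6), D_6 (6T3, order 12), C_3 x S_3 (6T5, order 18), A_4 x C_2 (6T6, order 24), S_4 (6T8, order 24), S_3 x S_3 (6T9, order 36), S_4 x C_2 (6T11, order 48), (S_3 x S_3) : C_2 (6T13, order 72), PGL(2,5) (6T14, order 120), S_6 (6T16, order 720). By Dedekind's theorem, for a prime p not dividing disc(f) the degrees of the irreducible factors of f mod p form the cycle type of an element of G. Factoring f modulo the 79 such primes p <= 419 (skipping 2, 3, which divide the discriminant), each new pattern first appears at: mod 5: f = (x^6 + x^5 + x^3 + 3x^2 + 4x + 3), pattern 6; mod 7: f = (x^2 + 3x + 6)(x^2 + 4x + 5)(x^2 + 6x + 6), pattern 2+2+2; mod 11: f = (x + 6)(x + 10)(x^2 + 4x + 7)(x^2 + 8x + 10), pattern 2+2+1+1; mod 13: f = (x^3 + 3x^2 + 3x + 3)(x^3 + 3x^2 + 3x + 8), pattern 3+3; mod 97: f = (x + 3)(x + 26)(x + 50)(x + 67)(x + 71)(x + 80), pattern 1+1+1+1+1+1. No other pattern occurs in this range, so the set of observed cycle types is {6, 2+2+2, 2+2+1+1, 3+3, 1+1+1+1+1+1}. The candidates containing elements of all these cycle types are D_6 (6T3) of order 12, A_4 x C_2 (6T6) of order 24, S_3 x S_3 (6T9) of order 36, S_4 x C_2 (6T11) of order 48, (S_3 x S_3) : C_2 (6T13) of order 72, PGL(2,5) (6T14) of order 120, S_6 (6T16) of order 720; the others are excluded. The observed types are precisely the cycle types that occur in D_6 (6T3). Each of the other remaining candidates has further cycle types, and by the Chebotarev density theorem the matching factorization patterns would occur for a proportion of primes equal to their share of the group: A_4 x C_2 (6T6) additionally contains elements of type 2+1+1+1+1 (3 of its 24 elements, about 12% of primes); S_3 x S_3 (6T9) additionally contains elements of type 3+1+1+1 (4 of its 36 elements, about 11% of primes); S_4 x C_2 (6T11) additionally contains elements of type 4+2, 4+1+1, 2+1+1+1+1 (15 of its 48 elements, about 31% of primes); (S_3 x S_3) : C_2 (6T13) additionally contains elements of type 4+2, 3+2+1, 3+1+1+1, 2+1+1+1+1 (40 of its 72 elements, about 56% of primes); PGL(2,5) (6T14) additionally contains elements of type 5+1, 4+1+1 (54 of its 120 elements, about 45% of primes); S_6 (6T16) additionally contains elements of type 5+1, 4+2, 4+1+1, 3+2+1, 3+1+1+1, 2+1+1+1+1 (499 of its 720 elements, about 69% of primes). None of the 79 primes tested shows any such pattern (for each of these groups the chance of that is below 10^-4), which rules them out. Hence G = D_6 (6T3), of order 12. The Galois group D_6 (6T3) has order 12, so the splitting field has degree 12 over Q.

12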